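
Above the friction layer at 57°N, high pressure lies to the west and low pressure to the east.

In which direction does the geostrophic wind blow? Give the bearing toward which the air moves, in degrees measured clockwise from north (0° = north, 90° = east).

The pressure-gradient force points toward the east (bearing 090°).
Geostrophic balance: in the Northern Hemisphere the Coriolis force deflects motion to the right, so the geostrophic wind blows 90° to the right of the pressure-gradient force (low pressure on the left).
Rotating 090° by 90° clockwise gives 180° — the wind blows toward the south.

180°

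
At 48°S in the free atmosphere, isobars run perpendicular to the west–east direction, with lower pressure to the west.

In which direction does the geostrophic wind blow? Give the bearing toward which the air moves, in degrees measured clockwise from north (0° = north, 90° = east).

The pressure-gradient force points toward the west (bearing 270°).
Geostrophic balance: in the Southern Hemisphere the Coriolis force deflects motion to the left, so the geostrophic wind blows 90° to the left of the pressure-gradient force (low pressure on the right).
Rotating 270° by 90° counterclockwise gives 180° — the wind blows toward the south.

180°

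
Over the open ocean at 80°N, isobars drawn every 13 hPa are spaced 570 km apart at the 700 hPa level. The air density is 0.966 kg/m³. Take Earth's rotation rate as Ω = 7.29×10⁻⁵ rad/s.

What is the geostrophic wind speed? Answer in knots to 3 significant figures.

32.0 knots

Coriolis parameter at 80°N:
f = 2Ω sin φ = 2 × 7.29×10⁻⁵ × sin 80° = 1.44×10⁻⁴ s⁻¹
Pressure gradient: |∂P/∂n| = 1300 Pa / 570000 m = 2.28×10⁻³ Pa/m
Geostrophic balance (pressure-gradient force = Coriolis force):
V_g = (1/(fρ)) |∂P/∂n| = 2.28×10⁻³ / (1.44×10⁻⁴ × 0.966) = 16.4 m/s
Converting: 16.4 m/s × 1.944 = 32.0 knots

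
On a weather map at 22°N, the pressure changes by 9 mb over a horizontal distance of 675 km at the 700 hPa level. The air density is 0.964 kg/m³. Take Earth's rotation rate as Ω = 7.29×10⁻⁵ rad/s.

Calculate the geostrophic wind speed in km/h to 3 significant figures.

Coriolis parameter at 22°N:
f = 2Ω sin φ = 2 × 7.29×10⁻⁵ × sin 22° = 5.46×10⁻⁵ s⁻¹
Pressure gradient: |∂P/∂n| = 900 Pa / 675000 m = 1.33×10⁻³ Pa/m
Geostrophic balance (pressure-gradient force = Coriolis force):
V_g = (1/(fρ)) |∂P/∂n| = 1.33×10⁻³ / (5.46×10⁻⁵ × 0.964) = 25.3 m/s
Converting: 25.3 m/s × 3.6 = 91.2 km/h

91.2 km/h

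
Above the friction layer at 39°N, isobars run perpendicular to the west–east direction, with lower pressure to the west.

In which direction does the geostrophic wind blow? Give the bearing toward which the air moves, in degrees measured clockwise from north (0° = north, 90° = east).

The pressure-gradient force points toward the west (bearing 270°).
Geostrophic balance: in the Northern Hemisphere the Coriolis force deflects motion to the right, so the geostrophic wind blows 90° to the right of the pressure-gradient force (low pressure on the left).
Rotating 270° by 90° clockwise gives 000° — the wind blows toward the north.

000°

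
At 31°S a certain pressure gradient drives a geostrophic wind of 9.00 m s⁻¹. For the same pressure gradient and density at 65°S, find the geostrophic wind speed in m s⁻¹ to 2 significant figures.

5.1 m s⁻¹

With the same pressure gradient and density, V_g ∝ 1/f ∝ 1/sin φ.
V₂ = V₁ · sin φ₁ / sin φ₂ = 9.00 × sin 31° / sin 65°
V₂ = 9.00 × 0.5150/0.9063 = 5.1 m s⁻¹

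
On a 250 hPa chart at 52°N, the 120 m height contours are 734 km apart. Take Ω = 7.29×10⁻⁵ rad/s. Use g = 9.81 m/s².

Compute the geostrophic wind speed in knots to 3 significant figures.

Coriolis parameter at 52°N:
f = 2Ω sin φ = 2 × 7.29×10⁻⁵ × sin 52° = 1.15×10⁻⁴ s⁻¹
Height gradient: |∂Z/∂n| = 120 m / 734000 m = 1.63×10⁻⁴
On a pressure surface, geostrophic balance gives V_g = (g/f)|∂Z/∂n|:
V_g = 9.81 × 1.63×10⁻⁴ / 1.15×10⁻⁴ = 14.0 m/s
Converting: 14.0 m/s × 1.944 = 27.1 knots

27.1 knots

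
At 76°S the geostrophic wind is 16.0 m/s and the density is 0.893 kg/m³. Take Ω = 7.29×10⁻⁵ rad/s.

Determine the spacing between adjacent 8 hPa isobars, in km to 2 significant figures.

Coriolis parameter at 76°S:
f = 2Ω sin φ = 2 × 7.29×10⁻⁵ × sin 76° = 1.41×10⁻⁴ s⁻¹
Geostrophic balance rearranged: |∂P/∂n| = f ρ V_g
|∂P/∂n| = 1.41×10⁻⁴ × 0.893 × 16.0 = 2.02×10⁻³ Pa/m
Isobar spacing: Δn = ΔP/|∂P/∂n| = 800 Pa / 2.02×10⁻³ Pa/m = 395783 m ≈ 400 km

400 km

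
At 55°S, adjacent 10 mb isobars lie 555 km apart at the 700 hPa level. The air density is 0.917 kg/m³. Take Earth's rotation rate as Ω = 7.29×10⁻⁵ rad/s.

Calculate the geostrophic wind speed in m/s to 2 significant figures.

16 m/s

Coriolis parameter at 55°S:
f = 2Ω sin φ = 2 × 7.29×10⁻⁵ × sin 55° = 1.19×10⁻⁴ s⁻¹
Pressure gradient: |∂P/∂n| = 1000 Pa / 555000 m = 1.80×10⁻³ Pa/m
Geostrophic balance (pressure-gradient force = Coriolis force):
V_g = (1/(fρ)) |∂P/∂n| = 1.80×10⁻³ / (1.19×10⁻⁴ × 0.917) = 16.5 m/s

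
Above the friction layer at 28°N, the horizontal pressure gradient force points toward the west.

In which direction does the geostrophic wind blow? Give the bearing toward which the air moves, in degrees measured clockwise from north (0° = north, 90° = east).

The pressure-gradient force points toward the west (bearing 270°).
Geostrophic balance: in the Northern Hemisphere the Coriolis force deflects motion to the right, so the geostrophic wind blows 90° to the right of the pressure-gradient force (low pressure on the left).
Rotating 270° by 90° clockwise gives 000° — the wind blows toward the north.

000°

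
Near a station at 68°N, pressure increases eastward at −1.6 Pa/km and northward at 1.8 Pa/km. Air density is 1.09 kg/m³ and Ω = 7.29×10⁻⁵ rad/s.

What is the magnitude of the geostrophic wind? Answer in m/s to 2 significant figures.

16 m/s

Coriolis parameter at 68°N:
f = 2Ω sin φ = 2 × 7.29×10⁻⁵ × sin 68° = 1.35×10⁻⁴ s⁻¹
Component geostrophic relations (x east, y north):
u_g = −(1/(fρ)) ∂P/∂y,  v_g = (1/(fρ)) ∂P/∂x
u_g = −(1.8×10⁻³)/(1.35×10⁻⁴ × 1.09) = −12.2 m/s;  v_g = (−1.6×10⁻³)/(1.35×10⁻⁴ × 1.09) = −10.9 m/s
|V_g| = √(u_g² + v_g²) = 16.3 m/s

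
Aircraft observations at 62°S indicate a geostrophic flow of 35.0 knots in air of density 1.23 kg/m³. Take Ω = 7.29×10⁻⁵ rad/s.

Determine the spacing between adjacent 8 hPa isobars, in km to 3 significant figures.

Coriolis parameter at 62°S:
f = 2Ω sin φ = 2 × 7.29×10⁻⁵ × sin 62° = 1.29×10⁻⁴ s⁻¹
Wind speed in SI: 35.0 knots = 18.0 m/s
Geostrophic balance rearranged: |∂P/∂n| = f ρ V_g
|∂P/∂n| = 1.29×10⁻⁴ × 1.23 × 18.0 = 2.85×10⁻³ Pa/m
Isobar spacing: Δn = ΔP/|∂P/∂n| = 800 Pa / 2.85×10⁻³ Pa/m = 280599 m ≈ 281 km

281 km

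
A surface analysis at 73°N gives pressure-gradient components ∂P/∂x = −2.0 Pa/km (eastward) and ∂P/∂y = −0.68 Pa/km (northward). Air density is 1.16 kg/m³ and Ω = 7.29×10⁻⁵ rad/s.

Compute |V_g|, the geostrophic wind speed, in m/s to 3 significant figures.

Coriolis parameter at 73°N:
f = 2Ω sin φ = 2 × 7.29×10⁻⁵ × sin 73° = 1.39×10⁻⁴ s⁻¹
Component geostrophic relations (x east, y north):
u_g = −(1/(fρ)) ∂P/∂y,  v_g = (1/(fρ)) ∂P/∂x
u_g = −(−0.68×10⁻³)/(1.39×10⁻⁴ × 1.16) = 4.20 m/s;  v_g = (−2.0×10⁻³)/(1.39×10⁻⁴ × 1.16) = −12.4 m/s
|V_g| = √(u_g² + v_g²) = 13.1 m/s

13.1 m/s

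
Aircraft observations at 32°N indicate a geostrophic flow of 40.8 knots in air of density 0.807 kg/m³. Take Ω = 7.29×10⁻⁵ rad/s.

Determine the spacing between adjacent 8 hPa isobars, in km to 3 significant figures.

611 km

Coriolis parameter at 32°N:
f = 2Ω sin φ = 2 × 7.29×10⁻⁵ × sin 32° = 7.73×10⁻⁵ s⁻¹
Wind speed in SI: 40.8 knots = 21.0 m/s
Geostrophic balance rearranged: |∂P/∂n| = f ρ V_g
|∂P/∂n| = 7.73×10⁻⁵ × 0.807 × 21.0 = 1.31×10⁻³ Pa/m
Isobar spacing: Δn = ΔP/|∂P/∂n| = 800 Pa / 1.31×10⁻³ Pa/m = 611295 m ≈ 611 km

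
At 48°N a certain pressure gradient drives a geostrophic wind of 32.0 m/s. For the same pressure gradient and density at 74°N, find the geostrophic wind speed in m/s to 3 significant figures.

24.7 m/s

With the same pressure gradient and density, V_g ∝ 1/f ∝ 1/sin φ.
V₂ = V₁ · sin φ₁ / sin φ₂ = 32.0 × sin 48° / sin 74°
V₂ = 32.0 × 0.7431/0.9613 = 24.7 m/s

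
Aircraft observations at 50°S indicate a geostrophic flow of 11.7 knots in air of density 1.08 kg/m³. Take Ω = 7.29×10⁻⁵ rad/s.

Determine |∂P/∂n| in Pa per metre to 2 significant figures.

7.3×10⁻⁴ Pa/m

Coriolis parameter at 50°S:
f = 2Ω sin φ = 2 × 7.29×10⁻⁵ × sin 50° = 1.12×10⁻⁴ s⁻¹
Wind speed in SI: 11.7 knots = 6.02 m/s
Geostrophic balance rearranged: |∂P/∂n| = f ρ V_g
|∂P/∂n| = 1.12×10⁻⁴ × 1.08 × 6.02 = 7.26×10⁻⁴ Pa/m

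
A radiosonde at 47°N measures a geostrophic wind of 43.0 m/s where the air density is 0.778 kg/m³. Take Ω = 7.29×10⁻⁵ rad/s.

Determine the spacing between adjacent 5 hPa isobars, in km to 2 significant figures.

Coriolis parameter at 47°N:
f = 2Ω sin φ = 2 × 7.29×10⁻⁵ × sin 47° = 1.07×10⁻⁴ s⁻¹
Geostrophic balance rearranged: |∂P/∂n| = f ρ V_g
|∂P/∂n| = 1.07×10⁻⁴ × 0.778 × 43.0 = 3.57×10⁻³ Pa/m
Isobar spacing: Δn = ΔP/|∂P/∂n| = 500 Pa / 3.57×10⁻³ Pa/m = 140164 m ≈ 140 km

140 km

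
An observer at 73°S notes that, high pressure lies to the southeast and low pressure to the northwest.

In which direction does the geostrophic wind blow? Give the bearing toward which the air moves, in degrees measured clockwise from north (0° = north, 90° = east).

The pressure-gradient force points toward the northwest (bearing 315°).
Geostrophic balance: in the Southern Hemisphere the Coriolis force deflects motion to the left, so the geostrophic wind blows 90° to the left of the pressure-gradient force (low pressure on the right).
Rotating 315° by 90° counterclockwise gives 225° — the wind blows toward the southwest.

225°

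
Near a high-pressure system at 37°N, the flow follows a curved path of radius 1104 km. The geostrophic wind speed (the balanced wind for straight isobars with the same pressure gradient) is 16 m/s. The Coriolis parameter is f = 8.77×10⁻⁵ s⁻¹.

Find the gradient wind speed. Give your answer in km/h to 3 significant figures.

72.8 km/h

Around a high, pressure-gradient force acts outward with centrifugal, so Coriolis balances both:
fV = (1/ρ)|∂P/∂n| + V²/R  →  V² − fR·V + fR·V_g = 0
With fR = 8.77×10⁻⁵ × 1104×10³ m = 96.8 m/s:
V = [fR − √((fR)² − 4 fR V_g)]/2 = [96.8 − √(96.8² − 4×96.8×16)]/2 = 20.2 m/s
Supergeostrophic (V > V_g = 16 m/s), as expected around a high.
Converting: 20.2 m/s × 3.6 = 72.8 km/h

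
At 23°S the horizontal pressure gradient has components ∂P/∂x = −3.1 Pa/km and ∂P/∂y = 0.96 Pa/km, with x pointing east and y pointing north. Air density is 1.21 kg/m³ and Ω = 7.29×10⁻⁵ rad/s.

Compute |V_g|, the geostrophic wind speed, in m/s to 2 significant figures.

Coriolis parameter at 23°S:
f = 2Ω sin φ = 2 × 7.29×10⁻⁵ × sin 23° = 5.70×10⁻⁵ s⁻¹
In the Southern Hemisphere f is negative: f = −5.70×10⁻⁵ s⁻¹.
Component geostrophic relations (x east, y north):
u_g = −(1/(fρ)) ∂P/∂y,  v_g = (1/(fρ)) ∂P/∂x
u_g = −(0.96×10⁻³)/(−5.70×10⁻⁵ × 1.21) = 13.9 m/s;  v_g = (−3.1×10⁻³)/(−5.70×10⁻⁵ × 1.21) = 45.0 m/s
|V_g| = √(u_g² + v_g²) = 47.1 m/s

47 m/s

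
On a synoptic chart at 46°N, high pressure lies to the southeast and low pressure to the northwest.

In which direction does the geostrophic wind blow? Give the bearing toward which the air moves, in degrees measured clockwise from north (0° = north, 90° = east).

045°

The pressure-gradient force points toward the northwest (bearing 315°).
Geostrophic balance: in the Northern Hemisphere the Coriolis force deflects motion to the right, so the geostrophic wind blows 90° to the right of the pressure-gradient force (low pressure on the left).
Rotating 315° by 90° clockwise gives 045° — the wind blows toward the northeast.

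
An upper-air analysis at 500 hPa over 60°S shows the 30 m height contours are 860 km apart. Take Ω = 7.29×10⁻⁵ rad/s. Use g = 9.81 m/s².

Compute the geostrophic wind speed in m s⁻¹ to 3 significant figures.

Coriolis parameter at 60°S:
f = 2Ω sin φ = 2 × 7.29×10⁻⁵ × sin 60° = 1.26×10⁻⁴ s⁻¹
Height gradient: |∂Z/∂n| = 30 m / 860000 m = 3.49×10⁻⁵
On a pressure surface, geostrophic balance gives V_g = (g/f)|∂Z/∂n|:
V_g = 9.81 × 3.49×10⁻⁵ / 1.26×10⁻⁴ = 2.71 m/s

2.71 m s⁻¹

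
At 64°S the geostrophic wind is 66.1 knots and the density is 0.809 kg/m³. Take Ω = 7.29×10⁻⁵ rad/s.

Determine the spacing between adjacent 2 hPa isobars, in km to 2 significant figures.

Coriolis parameter at 64°S:
f = 2Ω sin φ = 2 × 7.29×10⁻⁵ × sin 64° = 1.31×10⁻⁴ s⁻¹
Wind speed in SI: 66.1 knots = 34.0 m/s
Geostrophic balance rearranged: |∂P/∂n| = f ρ V_g
|∂P/∂n| = 1.31×10⁻⁴ × 0.809 × 34.0 = 3.61×10⁻³ Pa/m
Isobar spacing: Δn = ΔP/|∂P/∂n| = 200 Pa / 3.61×10⁻³ Pa/m = 55478 m ≈ 55 km

55 km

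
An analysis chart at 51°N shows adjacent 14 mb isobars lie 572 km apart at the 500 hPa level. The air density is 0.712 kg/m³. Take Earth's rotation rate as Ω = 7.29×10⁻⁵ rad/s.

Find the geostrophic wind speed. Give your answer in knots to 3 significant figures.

59.0 knots

Coriolis parameter at 51°N:
f = 2Ω sin φ = 2 × 7.29×10⁻⁵ × sin 51° = 1.13×10⁻⁴ s⁻¹
Pressure gradient: |∂P/∂n| = 1400 Pa / 572000 m = 2.45×10⁻³ Pa/m
Geostrophic balance (pressure-gradient force = Coriolis force):
V_g = (1/(fρ)) |∂P/∂n| = 2.45×10⁻³ / (1.13×10⁻⁴ × 0.712) = 30.3 m/s
Converting: 30.3 m/s × 1.944 = 59.0 knots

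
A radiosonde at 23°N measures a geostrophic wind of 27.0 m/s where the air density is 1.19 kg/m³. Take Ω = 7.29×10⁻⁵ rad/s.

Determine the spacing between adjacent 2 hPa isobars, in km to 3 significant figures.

109 km

Coriolis parameter at 23°N:
f = 2Ω sin φ = 2 × 7.29×10⁻⁵ × sin 23° = 5.70×10⁻⁵ s⁻¹
Geostrophic balance rearranged: |∂P/∂n| = f ρ V_g
|∂P/∂n| = 5.70×10⁻⁵ × 1.19 × 27.0 = 1.83×10⁻³ Pa/m
Isobar spacing: Δn = ΔP/|∂P/∂n| = 200 Pa / 1.83×10⁻³ Pa/m = 109266 m ≈ 109 km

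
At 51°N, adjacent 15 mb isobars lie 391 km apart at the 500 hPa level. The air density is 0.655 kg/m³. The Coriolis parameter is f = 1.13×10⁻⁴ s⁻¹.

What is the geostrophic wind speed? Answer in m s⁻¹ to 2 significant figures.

52 m s⁻¹

Pressure gradient: |∂P/∂n| = 1500 Pa / 391000 m = 3.84×10⁻³ Pa/m
Geostrophic balance (pressure-gradient force = Coriolis force):
V_g = (1/(fρ)) |∂P/∂n| = 3.84×10⁻³ / (1.13×10⁻⁴ × 0.655) = 51.8 m/s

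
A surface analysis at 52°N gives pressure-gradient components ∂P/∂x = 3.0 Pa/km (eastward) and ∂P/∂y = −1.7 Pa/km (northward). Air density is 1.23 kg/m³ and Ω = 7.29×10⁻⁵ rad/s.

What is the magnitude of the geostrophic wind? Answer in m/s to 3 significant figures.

24.4 m/s

Coriolis parameter at 52°N:
f = 2Ω sin φ = 2 × 7.29×10⁻⁵ × sin 52° = 1.15×10⁻⁴ s⁻¹
Component geostrophic relations (x east, y north):
u_g = −(1/(fρ)) ∂P/∂y,  v_g = (1/(fρ)) ∂P/∂x
u_g = −(−1.7×10⁻³)/(1.15×10⁻⁴ × 1.23) = 12.0 m/s;  v_g = (3.0×10⁻³)/(1.15×10⁻⁴ × 1.23) = 21.2 m/s
|V_g| = √(u_g² + v_g²) = 24.4 m/s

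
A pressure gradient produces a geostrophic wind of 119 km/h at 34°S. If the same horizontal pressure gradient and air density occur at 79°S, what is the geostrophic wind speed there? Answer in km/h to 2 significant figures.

With the same pressure gradient and density, V_g ∝ 1/f ∝ 1/sin φ.
V₂ = V₁ · sin φ₁ / sin φ₂ = 119 × sin 34° / sin 79°
V₂ = 119 × 0.5592/0.9816 = 68 km/h

68 km/h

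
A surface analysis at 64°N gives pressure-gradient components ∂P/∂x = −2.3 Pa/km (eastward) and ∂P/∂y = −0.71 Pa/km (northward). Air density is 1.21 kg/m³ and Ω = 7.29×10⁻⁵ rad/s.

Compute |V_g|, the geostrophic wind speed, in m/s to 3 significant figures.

Coriolis parameter at 64°N:
f = 2Ω sin φ = 2 × 7.29×10⁻⁵ × sin 64° = 1.31×10⁻⁴ s⁻¹
Component geostrophic relations (x east, y north):
u_g = −(1/(fρ)) ∂P/∂y,  v_g = (1/(fρ)) ∂P/∂x
u_g = −(−0.71×10⁻³)/(1.31×10⁻⁴ × 1.21) = 4.48 m/s;  v_g = (−2.3×10⁻³)/(1.31×10⁻⁴ × 1.21) = −14.5 m/s
|V_g| = √(u_g² + v_g²) = 15.2 m/s

15.2 m/s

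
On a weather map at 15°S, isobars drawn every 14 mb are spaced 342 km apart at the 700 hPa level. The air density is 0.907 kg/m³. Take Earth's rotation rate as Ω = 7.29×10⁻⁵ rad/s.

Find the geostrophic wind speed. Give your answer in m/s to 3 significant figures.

120 m/s

Coriolis parameter at 15°S:
f = 2Ω sin φ = 2 × 7.29×10⁻⁵ × sin 15° = 3.77×10⁻⁵ s⁻¹
Pressure gradient: |∂P/∂n| = 1400 Pa / 342000 m = 4.09×10⁻³ Pa/m
Geostrophic balance (pressure-gradient force = Coriolis force):
V_g = (1/(fρ)) |∂P/∂n| = 4.09×10⁻³ / (3.77×10⁻⁵ × 0.907) = 120 m/s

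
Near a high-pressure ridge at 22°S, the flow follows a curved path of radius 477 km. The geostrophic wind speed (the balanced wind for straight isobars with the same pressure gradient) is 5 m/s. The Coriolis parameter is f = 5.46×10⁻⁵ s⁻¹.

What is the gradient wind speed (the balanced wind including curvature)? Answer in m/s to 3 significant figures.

6.75 m/s

Around a high, pressure-gradient force acts outward with centrifugal, so Coriolis balances both:
fV = (1/ρ)|∂P/∂n| + V²/R  →  V² − fR·V + fR·V_g = 0
With fR = 5.46×10⁻⁵ × 477×10³ m = 26.0 m/s:
V = [fR − √((fR)² − 4 fR V_g)]/2 = [26.0 − √(26.0² − 4×26.0×5)]/2 = 6.75 m/s
Supergeostrophic (V > V_g = 5 m/s), as expected around a high.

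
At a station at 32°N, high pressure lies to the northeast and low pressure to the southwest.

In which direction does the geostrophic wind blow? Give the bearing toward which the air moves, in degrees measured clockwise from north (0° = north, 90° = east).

315°

The pressure-gradient force points toward the southwest (bearing 225°).
Geostrophic balance: in the Northern Hemisphere the Coriolis force deflects motion to the right, so the geostrophic wind blows 90° to the right of the pressure-gradient force (low pressure on the left).
Rotating 225° by 90° clockwise gives 315° — the wind blows toward the northwest.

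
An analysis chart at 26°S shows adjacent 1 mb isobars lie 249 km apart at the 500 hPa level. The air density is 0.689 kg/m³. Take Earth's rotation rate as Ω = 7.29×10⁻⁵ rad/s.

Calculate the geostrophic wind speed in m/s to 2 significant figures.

Coriolis parameter at 26°S:
f = 2Ω sin φ = 2 × 7.29×10⁻⁵ × sin 26° = 6.39×10⁻⁵ s⁻¹
Pressure gradient: |∂P/∂n| = 100 Pa / 249000 m = 4.02×10⁻⁴ Pa/m
Geostrophic balance (pressure-gradient force = Coriolis force):
V_g = (1/(fρ)) |∂P/∂n| = 4.02×10⁻⁴ / (6.39×10⁻⁵ × 0.689) = 9.12 m/s

9.1 m/s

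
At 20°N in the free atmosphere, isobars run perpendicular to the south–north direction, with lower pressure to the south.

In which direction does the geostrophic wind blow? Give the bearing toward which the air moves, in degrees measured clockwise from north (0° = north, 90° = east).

The pressure-gradient force points toward the south (bearing 180°).
Geostrophic balance: in the Northern Hemisphere the Coriolis force deflects motion to the right, so the geostrophic wind blows 90° to the right of the pressure-gradient force (low pressure on the left).
Rotating 180° by 90° clockwise gives 270° — the wind blows toward the west.

270°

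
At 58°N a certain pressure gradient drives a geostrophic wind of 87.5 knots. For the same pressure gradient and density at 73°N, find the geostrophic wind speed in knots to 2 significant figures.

With the same pressure gradient and density, V_g ∝ 1/f ∝ 1/sin φ.
V₂ = V₁ · sin φ₁ / sin φ₂ = 87.5 × sin 58° / sin 73°
V₂ = 87.5 × 0.8480/0.9563 = 78 knots

78 knots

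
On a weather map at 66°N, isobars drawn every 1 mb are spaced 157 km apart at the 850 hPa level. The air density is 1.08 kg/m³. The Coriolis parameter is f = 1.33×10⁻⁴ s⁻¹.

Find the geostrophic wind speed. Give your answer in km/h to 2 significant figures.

16 km/h

Pressure gradient: |∂P/∂n| = 100 Pa / 157000 m = 6.37×10⁻⁴ Pa/m
Geostrophic balance (pressure-gradient force = Coriolis force):
V_g = (1/(fρ)) |∂P/∂n| = 6.37×10⁻⁴ / (1.33×10⁻⁴ × 1.08) = 4.43 m/s
Converting: 4.43 m/s × 3.6 = 16 km/h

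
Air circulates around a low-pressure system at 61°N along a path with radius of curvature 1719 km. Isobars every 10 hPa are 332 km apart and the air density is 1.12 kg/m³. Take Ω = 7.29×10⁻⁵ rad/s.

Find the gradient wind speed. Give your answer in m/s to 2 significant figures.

Coriolis parameter at 61°N:
f = 2Ω sin φ = 2 × 7.29×10⁻⁵ × sin 61° = 1.28×10⁻⁴ s⁻¹
Pressure gradient: |∂P/∂n| = 1000 Pa / 332000 m = 3.01×10⁻³ Pa/m
Geostrophic speed: V_g = |∂P/∂n|/(fρ) = 3.01×10⁻³/(1.28×10⁻⁴ × 1.12) = 21.1 m/s
Around a low, centrifugal force acts outward with Coriolis, so pressure-gradient force balances both:
(1/ρ)|∂P/∂n| = fV + V²/R  →  V² + fR·V − fR·V_g = 0
With fR = 1.28×10⁻⁴ × 1719×10³ m = 219 m/s:
V = [−fR + √((fR)² + 4 fR V_g)]/2 = [−219 + √(219² + 4×219×21.1)]/2 = 19.4 m/s
Subgeostrophic (V < V_g = 21.1 m/s), as expected around a low.

19 m/s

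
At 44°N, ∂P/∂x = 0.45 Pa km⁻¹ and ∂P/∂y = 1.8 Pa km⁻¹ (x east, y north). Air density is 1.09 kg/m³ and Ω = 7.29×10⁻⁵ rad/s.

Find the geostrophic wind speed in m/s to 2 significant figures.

17 m/s

Coriolis parameter at 44°N:
f = 2Ω sin φ = 2 × 7.29×10⁻⁵ × sin 44° = 1.01×10⁻⁴ s⁻¹
Component geostrophic relations (x east, y north):
u_g = −(1/(fρ)) ∂P/∂y,  v_g = (1/(fρ)) ∂P/∂x
u_g = −(1.8×10⁻³)/(1.01×10⁻⁴ × 1.09) = −16.3 m/s;  v_g = (0.45×10⁻³)/(1.01×10⁻⁴ × 1.09) = 4.08 m/s
|V_g| = √(u_g² + v_g²) = 16.8 m/s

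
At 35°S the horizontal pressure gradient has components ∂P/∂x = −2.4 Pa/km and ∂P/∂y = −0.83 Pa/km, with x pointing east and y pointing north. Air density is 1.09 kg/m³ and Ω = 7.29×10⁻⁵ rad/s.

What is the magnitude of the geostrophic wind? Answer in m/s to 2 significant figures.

28 m/s

Coriolis parameter at 35°S:
f = 2Ω sin φ = 2 × 7.29×10⁻⁵ × sin 35° = 8.36×10⁻⁵ s⁻¹
In the Southern Hemisphere f is negative: f = −8.36×10⁻⁵ s⁻¹.
Component geostrophic relations (x east, y north):
u_g = −(1/(fρ)) ∂P/∂y,  v_g = (1/(fρ)) ∂P/∂x
u_g = −(−0.83×10⁻³)/(−8.36×10⁻⁵ × 1.09) = −9.11 m/s;  v_g = (−2.4×10⁻³)/(−8.36×10⁻⁵ × 1.09) = 26.3 m/s
|V_g| = √(u_g² + v_g²) = 27.9 m/s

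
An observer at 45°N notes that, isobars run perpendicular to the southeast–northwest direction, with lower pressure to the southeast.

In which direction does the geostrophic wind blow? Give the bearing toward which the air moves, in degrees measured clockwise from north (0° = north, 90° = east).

The pressure-gradient force points toward the southeast (bearing 135°).
Geostrophic balance: in the Northern Hemisphere the Coriolis force deflects motion to the right, so the geostrophic wind blows 90° to the right of the pressure-gradient force (low pressure on the left).
Rotating 135° by 90° clockwise gives 225° — the wind blows toward the southwest.

225°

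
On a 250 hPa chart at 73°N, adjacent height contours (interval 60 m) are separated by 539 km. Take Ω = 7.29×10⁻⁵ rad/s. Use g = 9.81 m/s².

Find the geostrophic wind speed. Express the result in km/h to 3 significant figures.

28.2 km/h

Coriolis parameter at 73°N:
f = 2Ω sin φ = 2 × 7.29×10⁻⁵ × sin 73° = 1.39×10⁻⁴ s⁻¹
Height gradient: |∂Z/∂n| = 60 m / 539000 m = 1.11×10⁻⁴
On a pressure surface, geostrophic balance gives V_g = (g/f)|∂Z/∂n|:
V_g = 9.81 × 1.11×10⁻⁴ / 1.39×10⁻⁴ = 7.83 m/s
Converting: 7.83 m/s × 3.6 = 28.2 km/h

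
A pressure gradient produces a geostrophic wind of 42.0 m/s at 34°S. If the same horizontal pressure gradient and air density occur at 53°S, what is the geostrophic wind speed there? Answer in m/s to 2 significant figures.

29 m/s

With the same pressure gradient and density, V_g ∝ 1/f ∝ 1/sin φ.
V₂ = V₁ · sin φ₁ / sin φ₂ = 42.0 × sin 34° / sin 53°
V₂ = 42.0 × 0.5592/0.7986 = 29 m/s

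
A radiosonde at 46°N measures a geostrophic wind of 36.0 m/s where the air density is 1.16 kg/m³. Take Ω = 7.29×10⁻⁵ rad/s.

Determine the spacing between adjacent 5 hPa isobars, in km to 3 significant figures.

114 km

Coriolis parameter at 46°N:
f = 2Ω sin φ = 2 × 7.29×10⁻⁵ × sin 46° = 1.05×10⁻⁴ s⁻¹
Geostrophic balance rearranged: |∂P/∂n| = f ρ V_g
|∂P/∂n| = 1.05×10⁻⁴ × 1.16 × 36.0 = 4.38×10⁻³ Pa/m
Isobar spacing: Δn = ΔP/|∂P/∂n| = 500 Pa / 4.38×10⁻³ Pa/m = 114161 m ≈ 114 km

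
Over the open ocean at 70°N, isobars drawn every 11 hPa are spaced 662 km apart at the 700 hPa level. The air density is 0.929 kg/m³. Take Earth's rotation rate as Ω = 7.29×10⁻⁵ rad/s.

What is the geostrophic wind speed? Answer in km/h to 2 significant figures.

Coriolis parameter at 70°N:
f = 2Ω sin φ = 2 × 7.29×10⁻⁵ × sin 70° = 1.37×10⁻⁴ s⁻¹
Pressure gradient: |∂P/∂n| = 1100 Pa / 662000 m = 1.66×10⁻³ Pa/m
Geostrophic balance (pressure-gradient force = Coriolis force):
V_g = (1/(fρ)) |∂P/∂n| = 1.66×10⁻³ / (1.37×10⁻⁴ × 0.929) = 13.1 m/s
Converting: 13.1 m/s × 3.6 = 47 km/h

47 km/h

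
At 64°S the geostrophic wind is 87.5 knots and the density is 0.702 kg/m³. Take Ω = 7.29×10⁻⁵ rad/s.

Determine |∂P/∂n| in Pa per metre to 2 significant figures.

4.1×10⁻³ Pa/m

Coriolis parameter at 64°S:
f = 2Ω sin φ = 2 × 7.29×10⁻⁵ × sin 64° = 1.31×10⁻⁴ s⁻¹
Wind speed in SI: 87.5 knots = 45.0 m/s
Geostrophic balance rearranged: |∂P/∂n| = f ρ V_g
|∂P/∂n| = 1.31×10⁻⁴ × 0.702 × 45.0 = 4.14×10⁻³ Pa/m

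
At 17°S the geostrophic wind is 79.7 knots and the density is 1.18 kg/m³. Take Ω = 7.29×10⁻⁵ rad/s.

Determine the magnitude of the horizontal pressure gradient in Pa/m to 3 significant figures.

Coriolis parameter at 17°S:
f = 2Ω sin φ = 2 × 7.29×10⁻⁵ × sin 17° = 4.26×10⁻⁵ s⁻¹
Wind speed in SI: 79.7 knots = 41.0 m/s
Geostrophic balance rearranged: |∂P/∂n| = f ρ V_g
|∂P/∂n| = 4.26×10⁻⁵ × 1.18 × 41.0 = 2.06×10⁻³ Pa/m

2.06×10⁻³ Pa/m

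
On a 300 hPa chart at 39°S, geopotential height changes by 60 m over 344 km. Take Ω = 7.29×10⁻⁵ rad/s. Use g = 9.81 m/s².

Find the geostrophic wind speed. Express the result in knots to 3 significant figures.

Coriolis parameter at 39°S:
f = 2Ω sin φ = 2 × 7.29×10⁻⁵ × sin 39° = 9.18×10⁻⁵ s⁻¹
Height gradient: |∂Z/∂n| = 60 m / 344000 m = 1.74×10⁻⁴
On a pressure surface, geostrophic balance gives V_g = (g/f)|∂Z/∂n|:
V_g = 9.81 × 1.74×10⁻⁴ / 9.18×10⁻⁵ = 18.6 m/s
Converting: 18.6 m/s × 1.944 = 36.2 knots

36.2 knots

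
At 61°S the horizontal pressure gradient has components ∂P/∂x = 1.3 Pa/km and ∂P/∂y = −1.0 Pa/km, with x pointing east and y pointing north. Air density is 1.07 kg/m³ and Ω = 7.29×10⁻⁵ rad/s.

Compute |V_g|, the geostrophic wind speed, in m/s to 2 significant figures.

Coriolis parameter at 61°S:
f = 2Ω sin φ = 2 × 7.29×10⁻⁵ × sin 61° = 1.28×10⁻⁴ s⁻¹
In the Southern Hemisphere f is negative: f = −1.28×10⁻⁴ s⁻¹.
Component geostrophic relations (x east, y north):
u_g = −(1/(fρ)) ∂P/∂y,  v_g = (1/(fρ)) ∂P/∂x
u_g = −(−1.0×10⁻³)/(−1.28×10⁻⁴ × 1.07) = −7.33 m/s;  v_g = (1.3×10⁻³)/(−1.28×10⁻⁴ × 1.07) = −9.53 m/s
|V_g| = √(u_g² + v_g²) = 12.0 m/s

12 m/s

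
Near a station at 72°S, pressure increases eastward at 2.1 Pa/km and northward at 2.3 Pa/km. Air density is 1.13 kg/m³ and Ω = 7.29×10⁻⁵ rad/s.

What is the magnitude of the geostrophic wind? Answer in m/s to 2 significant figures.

Coriolis parameter at 72°S:
f = 2Ω sin φ = 2 × 7.29×10⁻⁵ × sin 72° = 1.39×10⁻⁴ s⁻¹
In the Southern Hemisphere f is negative: f = −1.39×10⁻⁴ s⁻¹.
Component geostrophic relations (x east, y north):
u_g = −(1/(fρ)) ∂P/∂y,  v_g = (1/(fρ)) ∂P/∂x
u_g = −(2.3×10⁻³)/(−1.39×10⁻⁴ × 1.13) = 14.7 m/s;  v_g = (2.1×10⁻³)/(−1.39×10⁻⁴ × 1.13) = −13.4 m/s
|V_g| = √(u_g² + v_g²) = 19.9 m/s

20 m/s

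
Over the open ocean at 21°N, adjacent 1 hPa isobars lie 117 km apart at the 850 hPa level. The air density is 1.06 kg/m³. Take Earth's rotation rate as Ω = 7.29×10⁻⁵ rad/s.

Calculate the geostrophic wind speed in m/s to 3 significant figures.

Coriolis parameter at 21°N:
f = 2Ω sin φ = 2 × 7.29×10⁻⁵ × sin 21° = 5.23×10⁻⁵ s⁻¹
Pressure gradient: |∂P/∂n| = 100 Pa / 117000 m = 8.55×10⁻⁴ Pa/m
Geostrophic balance (pressure-gradient force = Coriolis force):
V_g = (1/(fρ)) |∂P/∂n| = 8.55×10⁻⁴ / (5.23×10⁻⁵ × 1.06) = 15.4 m/s

15.4 m/s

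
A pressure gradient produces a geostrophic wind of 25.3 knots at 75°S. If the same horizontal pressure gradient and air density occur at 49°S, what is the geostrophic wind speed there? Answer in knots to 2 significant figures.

With the same pressure gradient and density, V_g ∝ 1/f ∝ 1/sin φ.
V₂ = V₁ · sin φ₁ / sin φ₂ = 25.3 × sin 75° / sin 49°
V₂ = 25.3 × 0.9659/0.7547 = 32 knots

32 knots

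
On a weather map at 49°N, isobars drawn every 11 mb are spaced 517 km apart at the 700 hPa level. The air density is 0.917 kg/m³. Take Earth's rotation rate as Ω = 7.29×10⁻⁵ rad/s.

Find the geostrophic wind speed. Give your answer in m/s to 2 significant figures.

Coriolis parameter at 49°N:
f = 2Ω sin φ = 2 × 7.29×10⁻⁵ × sin 49° = 1.10×10⁻⁴ s⁻¹
Pressure gradient: |∂P/∂n| = 1100 Pa / 517000 m = 2.13×10⁻³ Pa/m
Geostrophic balance (pressure-gradient force = Coriolis force):
V_g = (1/(fρ)) |∂P/∂n| = 2.13×10⁻³ / (1.10×10⁻⁴ × 0.917) = 21.1 m/s

21 m/s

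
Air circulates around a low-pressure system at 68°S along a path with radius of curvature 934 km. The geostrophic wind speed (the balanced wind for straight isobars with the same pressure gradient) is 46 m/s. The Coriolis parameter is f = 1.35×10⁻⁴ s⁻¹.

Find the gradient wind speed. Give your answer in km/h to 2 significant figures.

Around a low, centrifugal force acts outward with Coriolis, so pressure-gradient force balances both:
(1/ρ)|∂P/∂n| = fV + V²/R  →  V² + fR·V − fR·V_g = 0
With fR = 1.35×10⁻⁴ × 934×10³ m = 126 m/s:
V = [−fR + √((fR)² + 4 fR V_g)]/2 = [−126 + √(126² + 4×126×46)]/2 = 35.8 m/s
Subgeostrophic (V < V_g = 46 m/s), as expected around a low.
Converting: 35.8 m/s × 3.6 = 130 km/h

130 km/h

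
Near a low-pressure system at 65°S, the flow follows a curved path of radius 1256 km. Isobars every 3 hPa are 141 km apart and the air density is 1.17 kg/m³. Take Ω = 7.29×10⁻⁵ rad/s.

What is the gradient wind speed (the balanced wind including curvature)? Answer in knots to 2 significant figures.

Coriolis parameter at 65°S:
f = 2Ω sin φ = 2 × 7.29×10⁻⁵ × sin 65° = 1.32×10⁻⁴ s⁻¹
Pressure gradient: |∂P/∂n| = 300 Pa / 141000 m = 2.13×10⁻³ Pa/m
Geostrophic speed: V_g = |∂P/∂n|/(fρ) = 2.13×10⁻³/(1.32×10⁻⁴ × 1.17) = 13.8 m/s
Around a low, centrifugal force acts outward with Coriolis, so pressure-gradient force balances both:
(1/ρ)|∂P/∂n| = fV + V²/R  →  V² + fR·V − fR·V_g = 0
With fR = 1.32×10⁻⁴ × 1256×10³ m = 166 m/s:
V = [−fR + √((fR)² + 4 fR V_g)]/2 = [−166 + √(166² + 4×166×13.8)]/2 = 12.8 m/s
Subgeostrophic (V < V_g = 13.8 m/s), as expected around a low.
Converting: 12.8 m/s × 1.944 = 25 knots

25 knots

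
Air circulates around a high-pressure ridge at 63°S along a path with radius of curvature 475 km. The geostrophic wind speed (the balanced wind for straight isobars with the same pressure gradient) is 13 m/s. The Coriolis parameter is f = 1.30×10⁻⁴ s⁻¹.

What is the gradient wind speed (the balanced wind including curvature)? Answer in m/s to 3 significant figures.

18.6 m/s

Around a high, pressure-gradient force acts outward with centrifugal, so Coriolis balances both:
fV = (1/ρ)|∂P/∂n| + V²/R  →  V² − fR·V + fR·V_g = 0
With fR = 1.30×10⁻⁴ × 475×10³ m = 61.7 m/s:
V = [fR − √((fR)² − 4 fR V_g)]/2 = [61.7 − √(61.7² − 4×61.7×13)]/2 = 18.6 m/s
Supergeostrophic (V > V_g = 13 m/s), as expected around a high.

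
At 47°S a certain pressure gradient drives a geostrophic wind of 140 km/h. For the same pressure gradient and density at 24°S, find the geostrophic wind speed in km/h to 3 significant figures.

252 km/h

With the same pressure gradient and density, V_g ∝ 1/f ∝ 1/sin φ.
V₂ = V₁ · sin φ₁ / sin φ₂ = 140 × sin 47° / sin 24°
V₂ = 140 × 0.7314/0.4067 = 252 km/h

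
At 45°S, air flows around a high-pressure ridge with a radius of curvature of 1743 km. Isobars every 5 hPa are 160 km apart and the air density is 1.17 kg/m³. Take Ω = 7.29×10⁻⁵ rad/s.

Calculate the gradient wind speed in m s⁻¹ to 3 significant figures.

Coriolis parameter at 45°S:
f = 2Ω sin φ = 2 × 7.29×10⁻⁵ × sin 45° = 1.03×10⁻⁴ s⁻¹
Pressure gradient: |∂P/∂n| = 500 Pa / 160000 m = 3.12×10⁻³ Pa/m
Geostrophic speed: V_g = |∂P/∂n|/(fρ) = 3.12×10⁻³/(1.03×10⁻⁴ × 1.17) = 25.9 m/s
Around a high, pressure-gradient force acts outward with centrifugal, so Coriolis balances both:
fV = (1/ρ)|∂P/∂n| + V²/R  →  V² − fR·V + fR·V_g = 0
With fR = 1.03×10⁻⁴ × 1743×10³ m = 180 m/s:
V = [fR − √((fR)² − 4 fR V_g)]/2 = [180 − √(180² − 4×180×25.9)]/2 = 31.4 m/s
Supergeostrophic (V > V_g = 25.9 m/s), as expected around a high.

31.4 m s⁻¹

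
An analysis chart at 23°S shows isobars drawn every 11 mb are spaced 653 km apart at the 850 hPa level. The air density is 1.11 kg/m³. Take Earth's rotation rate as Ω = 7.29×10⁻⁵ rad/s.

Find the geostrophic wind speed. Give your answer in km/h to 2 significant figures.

Coriolis parameter at 23°S:
f = 2Ω sin φ = 2 × 7.29×10⁻⁵ × sin 23° = 5.70×10⁻⁵ s⁻¹
Pressure gradient: |∂P/∂n| = 1100 Pa / 653000 m = 1.68×10⁻³ Pa/m
Geostrophic balance (pressure-gradient force = Coriolis force):
V_g = (1/(fρ)) |∂P/∂n| = 1.68×10⁻³ / (5.70×10⁻⁵ × 1.11) = 26.6 m/s
Converting: 26.6 m/s × 3.6 = 96 km/h

96 km/h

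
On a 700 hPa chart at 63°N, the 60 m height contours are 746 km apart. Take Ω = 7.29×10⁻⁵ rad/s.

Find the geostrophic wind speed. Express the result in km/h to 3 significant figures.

Coriolis parameter at 63°N:
f = 2Ω sin φ = 2 × 7.29×10⁻⁵ × sin 63° = 1.30×10⁻⁴ s⁻¹
Height gradient: |∂Z/∂n| = 60 m / 746000 m = 8.04×10⁻⁵
On a pressure surface, geostrophic balance gives V_g = (g/f)|∂Z/∂n|:
V_g = 9.81 × 8.04×10⁻⁵ / 1.30×10⁻⁴ = 6.07 m/s
Converting: 6.07 m/s × 3.6 = 21.9 km/h

21.9 km/h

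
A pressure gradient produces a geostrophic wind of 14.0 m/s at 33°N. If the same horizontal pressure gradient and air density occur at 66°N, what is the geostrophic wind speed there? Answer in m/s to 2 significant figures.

8.3 m/s

With the same pressure gradient and density, V_g ∝ 1/f ∝ 1/sin φ.
V₂ = V₁ · sin φ₁ / sin φ₂ = 14.0 × sin 33° / sin 66°
V₂ = 14.0 × 0.5446/0.9135 = 8.3 m/s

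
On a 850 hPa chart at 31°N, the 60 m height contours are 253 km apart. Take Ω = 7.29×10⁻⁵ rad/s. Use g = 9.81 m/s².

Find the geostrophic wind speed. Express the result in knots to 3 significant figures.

Coriolis parameter at 31°N:
f = 2Ω sin φ = 2 × 7.29×10⁻⁵ × sin 31° = 7.51×10⁻⁵ s⁻¹
Height gradient: |∂Z/∂n| = 60 m / 253000 m = 2.37×10⁻⁴
On a pressure surface, geostrophic balance gives V_g = (g/f)|∂Z/∂n|:
V_g = 9.81 × 2.37×10⁻⁴ / 7.51×10⁻⁵ = 31.0 m/s
Converting: 31.0 m/s × 1.944 = 60.2 knots

60.2 knots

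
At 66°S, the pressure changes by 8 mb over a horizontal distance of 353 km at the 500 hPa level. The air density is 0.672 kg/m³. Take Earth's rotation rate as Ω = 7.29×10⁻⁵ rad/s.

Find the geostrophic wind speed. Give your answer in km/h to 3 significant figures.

Coriolis parameter at 66°S:
f = 2Ω sin φ = 2 × 7.29×10⁻⁵ × sin 66° = 1.33×10⁻⁴ s⁻¹
Pressure gradient: |∂P/∂n| = 800 Pa / 353000 m = 2.27×10⁻³ Pa/m
Geostrophic balance (pressure-gradient force = Coriolis force):
V_g = (1/(fρ)) |∂P/∂n| = 2.27×10⁻³ / (1.33×10⁻⁴ × 0.672) = 25.3 m/s
Converting: 25.3 m/s × 3.6 = 91.2 km/h

91.2 km/h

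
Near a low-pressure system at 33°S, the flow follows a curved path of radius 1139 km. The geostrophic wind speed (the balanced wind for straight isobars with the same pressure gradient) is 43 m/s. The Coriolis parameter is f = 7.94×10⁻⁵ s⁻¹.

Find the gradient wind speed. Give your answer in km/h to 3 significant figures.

115 km/h

Around a low, centrifugal force acts outward with Coriolis, so pressure-gradient force balances both:
(1/ρ)|∂P/∂n| = fV + V²/R  →  V² + fR·V − fR·V_g = 0
With fR = 7.94×10⁻⁵ × 1139×10³ m = 90.4 m/s:
V = [−fR + √((fR)² + 4 fR V_g)]/2 = [−90.4 + √(90.4² + 4×90.4×43)]/2 = 31.8 m/s
Subgeostrophic (V < V_g = 43 m/s), as expected around a low.
Converting: 31.8 m/s × 3.6 = 115 km/h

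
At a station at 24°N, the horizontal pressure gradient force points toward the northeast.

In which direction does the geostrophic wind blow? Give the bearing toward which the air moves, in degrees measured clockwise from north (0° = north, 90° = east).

The pressure-gradient force points toward the northeast (bearing 045°).
Geostrophic balance: in the Northern Hemisphere the Coriolis force deflects motion to the right, so the geostrophic wind blows 90° to the right of the pressure-gradient force (low pressure on the left).
Rotating 045° by 90° clockwise gives 135° — the wind blows toward the southeast.

135°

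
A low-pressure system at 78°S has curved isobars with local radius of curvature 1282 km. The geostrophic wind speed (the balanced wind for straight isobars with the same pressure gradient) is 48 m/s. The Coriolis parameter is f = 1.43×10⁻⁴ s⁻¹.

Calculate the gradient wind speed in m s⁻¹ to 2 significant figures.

Around a low, centrifugal force acts outward with Coriolis, so pressure-gradient force balances both:
(1/ρ)|∂P/∂n| = fV + V²/R  →  V² + fR·V − fR·V_g = 0
With fR = 1.43×10⁻⁴ × 1282×10³ m = 183 m/s:
V = [−fR + √((fR)² + 4 fR V_g)]/2 = [−183 + √(183² + 4×183×48)]/2 = 39.5 m/s
Subgeostrophic (V < V_g = 48 m/s), as expected around a low.

39 m s⁻¹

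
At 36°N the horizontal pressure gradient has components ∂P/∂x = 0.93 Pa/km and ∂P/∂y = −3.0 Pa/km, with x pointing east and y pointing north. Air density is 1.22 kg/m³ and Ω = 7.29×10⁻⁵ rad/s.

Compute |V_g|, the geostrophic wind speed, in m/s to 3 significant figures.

30.0 m/s

Coriolis parameter at 36°N:
f = 2Ω sin φ = 2 × 7.29×10⁻⁵ × sin 36° = 8.57×10⁻⁵ s⁻¹
Component geostrophic relations (x east, y north):
u_g = −(1/(fρ)) ∂P/∂y,  v_g = (1/(fρ)) ∂P/∂x
u_g = −(−3.0×10⁻³)/(8.57×10⁻⁵ × 1.22) = 28.7 m/s;  v_g = (0.93×10⁻³)/(8.57×10⁻⁵ × 1.22) = 8.90 m/s
|V_g| = √(u_g² + v_g²) = 30.0 m/s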